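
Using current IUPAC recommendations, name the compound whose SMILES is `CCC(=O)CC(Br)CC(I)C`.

5-bromo-7-iodooctan-3-one

The longest carbon chain that includes the carbonyl has 8 carbons, so the parent hydride is octane.
A ketone (C=O on an internal carbon) is the principal characteristic group, giving the suffix -one.
Choose the numbering such that numbering from this end puts the carbonyl group at C-3 rather than C-6.
This places the carbonyl at C-3; a bromo group at C-5; an iodo group at C-7.
Prefixes are listed alphabetically: bromo, iodo.
Assembling the pieces gives 5-bromo-7-iodooctan-3-one.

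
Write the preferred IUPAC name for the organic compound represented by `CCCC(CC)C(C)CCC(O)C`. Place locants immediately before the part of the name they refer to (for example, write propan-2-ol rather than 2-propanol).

6-ethyl-5-methylnonan-2-ol

Counting along the main chain through the –OH group gives 9 carbons: the parent is nonane.
An alcohol (–OH) is the principal characteristic group, giving the suffix -ol.
Choose the numbering such that numbering from this end puts the hydroxyl group at C-2 rather than C-8.
That gives the hydroxyl at C-2; an ethyl group at C-6; a methyl group at C-5.
Prefixes are listed alphabetically: ethyl, methyl.
Putting it together: 6-ethyl-5-methylnonan-2-ol.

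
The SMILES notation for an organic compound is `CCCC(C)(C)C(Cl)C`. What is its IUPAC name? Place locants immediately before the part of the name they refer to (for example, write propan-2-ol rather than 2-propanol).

The parent chain contains 6 carbons (hexane).
The numbering direction is chosen so that the substituent locant set {2,3,3} is lower than {4,4,5} at the first point of difference.
This places a chloro group at C-2; two methyl groups at C-3.
The substituents are ordered alphabetically, ignoring any di-/tri- multipliers.
Putting it together: 2-chloro-3,3-dimethylhexane.

2-chloro-3,3-dimethylhexane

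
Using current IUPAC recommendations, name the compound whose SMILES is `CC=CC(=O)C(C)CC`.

The longest carbon chain that includes the carbonyl and the multiple bond has 7 carbons, so the parent hydride is heptane.
A ketone (C=O on an internal carbon) is the principal characteristic group, giving the suffix -one.
There is one C=C double bond, indicated by the ending -ene.
The numbering direction is chosen so that numbering from this end puts the double bond at C-2 rather than C-5.
With this numbering: the carbonyl at C-4; the double bond between C-2 and C-3; a methyl group at C-5.
The name is 5-methylhept-2-en-4-one.

5-methylhept-2-en-4-one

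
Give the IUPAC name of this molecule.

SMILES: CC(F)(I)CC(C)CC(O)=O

5-fluoro-5-iodo-3-methylhexanoic acid

Counting along the main chain through the –COOH group gives 6 carbons: the parent is hexane.
A carboxylic acid (terminal –COOH) is the principal characteristic group, giving the suffix -oic acid.
The numbering direction is chosen so that the carboxylic acid carbon is C-1 by definition.
This places a fluoro group at C-5; an iodo group at C-5; a methyl group at C-3.
Prefixes are listed alphabetically: fluoro, iodo, methyl.
Putting it together: 5-fluoro-5-iodo-3-methylhexanoic acid.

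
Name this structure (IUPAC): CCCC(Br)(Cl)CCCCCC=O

7-bromo-7-chlorodecanal

Counting along the main chain through the –CHO group gives 10 carbons: the parent is decane.
An aldehyde (terminal –CHO) is the principal characteristic group, giving the suffix -al.
The numbering direction is chosen so that the aldehyde carbon is C-1 by definition.
With this numbering: a bromo group at C-7; a chloro group at C-7.
The substituents are ordered alphabetically, ignoring any di-/tri- multipliers.
Putting it together: 7-bromo-7-chlorodecanal.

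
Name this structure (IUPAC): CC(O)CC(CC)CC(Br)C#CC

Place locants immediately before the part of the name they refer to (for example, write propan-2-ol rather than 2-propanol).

6-bromo-4-ethylnon-7-yn-2-ol

The longest carbon chain that includes the –OH group and the multiple bond has 9 carbons, so the parent hydride is nonane.
An alcohol (–OH) is the principal characteristic group, giving the suffix -ol.
The chain contains a C≡C triple bond, so the unsaturation ending is -yne.
Choose the numbering such that numbering from this end puts the hydroxyl group at C-2 rather than C-8.
This places the hydroxyl at C-2; the triple bond between C-7 and C-8; a bromo group at C-6; an ethyl group at C-4.
The substituents are ordered alphabetically, ignoring any di-/tri- multipliers.
The name is 6-bromo-4-ethylnon-7-yn-2-ol.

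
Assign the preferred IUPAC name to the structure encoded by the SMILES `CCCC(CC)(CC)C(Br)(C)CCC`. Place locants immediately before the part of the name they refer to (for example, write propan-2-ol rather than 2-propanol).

4-bromo-5,5-diethyl-4-methyloctane

The parent chain contains 8 carbons (octane).
Number the chain so that the locant sets are identical either way, so the alphabetically earlier bromo substituent takes the lower locant (4 rather than 5).
With this numbering: a bromo group at C-4; two ethyl groups at C-5; a methyl group at C-4.
Substituent prefixes are cited in alphabetical order (multiplying prefixes like di-/tri- are ignored for ordering).
The name is 4-bromo-5,5-diethyl-4-methyloctane.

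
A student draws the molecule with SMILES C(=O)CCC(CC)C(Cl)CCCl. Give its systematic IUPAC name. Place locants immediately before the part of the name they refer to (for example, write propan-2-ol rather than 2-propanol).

The longest carbon chain that includes the –CHO group has 7 carbons, so the parent hydride is heptane.
The principal characteristic group is an aldehyde (terminal –CHO), named with the suffix -al.
Number the chain so that the aldehyde carbon is C-1 by definition.
With this numbering: chloro groups at C-5 and C-7; an ethyl group at C-4.
Prefixes are listed alphabetically: chloro, ethyl.
The name is 5,7-dichloro-4-ethylheptanal.

5,7-dichloro-4-ethylheptanal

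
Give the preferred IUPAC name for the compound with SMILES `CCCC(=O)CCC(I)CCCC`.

The longest carbon chain that includes the carbonyl has 11 carbons, so the parent hydride is undecane.
The principal characteristic group is a ketone (C=O on an internal carbon), named with the suffix -one.
Number the chain so that numbering from this end puts the carbonyl group at C-4 rather than C-8.
That gives the carbonyl at C-4; an iodo group at C-7.
Putting it together: 7-iodoundecan-4-one.

7-iodoundecan-4-one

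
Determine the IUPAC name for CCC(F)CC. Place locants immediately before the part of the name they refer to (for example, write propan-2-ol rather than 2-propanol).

3-fluoropentane

The longest carbon chain is 5 atoms: the parent is pentane.
The molecule is symmetric, so either numbering direction gives the same locants.
That gives a fluoro group at C-3.
The name is 3-fluoropentane.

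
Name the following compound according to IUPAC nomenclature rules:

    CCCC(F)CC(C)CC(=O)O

The longest chain bearing the –COOH group is 8 carbons long (octane).
The principal characteristic group is a carboxylic acid (terminal –COOH), named with the suffix -oic acid.
Number the chain so that the carboxylic acid carbon is C-1 by definition.
That gives a fluoro group at C-5; a methyl group at C-3.
The substituents are ordered alphabetically, ignoring any di-/tri- multipliers.
The name is 5-fluoro-3-methyloctanoic acid.

5-fluoro-3-methyloctanoic acid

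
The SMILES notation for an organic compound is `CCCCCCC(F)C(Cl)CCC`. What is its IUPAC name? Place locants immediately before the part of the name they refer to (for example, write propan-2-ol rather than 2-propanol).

4-chloro-5-fluoroundecane

The parent chain contains 11 carbons (undecane).
Number the chain so that the substituent locant set {4,5} is lower than {7,8} at the first point of difference.
That gives a chloro group at C-4; a fluoro group at C-5.
Prefixes are listed alphabetically: chloro, fluoro.
Assembling the pieces gives 4-chloro-5-fluoroundecane.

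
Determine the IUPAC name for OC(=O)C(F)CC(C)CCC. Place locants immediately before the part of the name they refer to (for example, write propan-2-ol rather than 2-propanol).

Counting along the main chain through the –COOH group gives 7 carbons: the parent is heptane.
The highest-priority functional group is a carboxylic acid (terminal –COOH), so the name ends in -oic acid.
Number the chain so that the carboxylic acid carbon is C-1 by definition.
That gives a fluoro group at C-2; a methyl group at C-4.
Prefixes are listed alphabetically: fluoro, methyl.
Assembling the pieces gives 2-fluoro-4-methylheptanoic acid.

2-fluoro-4-methylheptanoic acid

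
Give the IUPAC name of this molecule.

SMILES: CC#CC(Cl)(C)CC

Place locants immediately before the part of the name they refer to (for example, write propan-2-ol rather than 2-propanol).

Counting along the main chain through the multiple bond gives 6 carbons: the parent is hexane.
A C≡C triple bond in the chain gives the infix -yne-.
The numbering direction is chosen so that numbering from this end puts the triple bond at C-2 rather than C-4.
That gives the triple bond between C-2 and C-3; a chloro group at C-4; a methyl group at C-4.
The substituents are ordered alphabetically, ignoring any di-/tri- multipliers.
Assembling the pieces gives 4-chloro-4-methylhex-2-yne.

4-chloro-4-methylhex-2-yne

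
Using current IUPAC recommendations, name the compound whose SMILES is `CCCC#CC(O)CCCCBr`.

The longest carbon chain that includes the –OH group and the multiple bond has 10 carbons, so the parent hydride is decane.
The principal characteristic group is an alcohol (–OH), named with the suffix -ol.
There is one C≡C triple bond, indicated by the ending -yne.
Choose the numbering such that numbering from this end puts the hydroxyl group at C-5 rather than C-6.
This places the hydroxyl at C-5; the triple bond between C-6 and C-7; a bromo group at C-1.
The name is 1-bromodec-6-yn-5-ol.

1-bromodec-6-yn-5-ol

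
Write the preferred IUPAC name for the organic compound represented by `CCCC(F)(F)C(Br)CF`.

The parent chain contains 6 carbons (hexane).
The numbering direction is chosen so that the substituent locant set {1,2,3,3} is lower than {4,4,5,6} at the first point of difference.
This places a bromo group at C-2; fluoro groups at C-1 and C-3 (×2).
The substituents are ordered alphabetically, ignoring any di-/tri- multipliers.
The name is 2-bromo-1,3,3-trifluorohexane.

2-bromo-1,3,3-trifluorohexane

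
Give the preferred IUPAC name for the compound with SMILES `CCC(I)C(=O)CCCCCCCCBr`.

The longest carbon chain that includes the carbonyl has 12 carbons, so the parent hydride is dodecane.
The highest-priority functional group is a ketone (C=O on an internal carbon), so the name ends in -one.
The numbering direction is chosen so that numbering from this end puts the carbonyl group at C-4 rather than C-9.
This places the carbonyl at C-4; a bromo group at C-12; an iodo group at C-3.
Prefixes are listed alphabetically: bromo, iodo.
Putting it together: 12-bromo-3-iodododecan-4-one.

12-bromo-3-iodododecan-4-one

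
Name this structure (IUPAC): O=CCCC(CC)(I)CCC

4-ethyl-4-iodoheptanal

Counting along the main chain through the –CHO group gives 7 carbons: the parent is heptane.
The principal characteristic group is an aldehyde (terminal –CHO), named with the suffix -al.
Choose the numbering such that the aldehyde carbon is C-1 by definition.
This places an ethyl group at C-4; an iodo group at C-4.
Substituent prefixes are cited in alphabetical order (multiplying prefixes like di-/tri- are ignored for ordering).
Putting it together: 4-ethyl-4-iodoheptanal.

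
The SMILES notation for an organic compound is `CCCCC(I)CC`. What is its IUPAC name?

The longest carbon chain is 7 atoms: the parent is heptane.
Number the chain so that the substituent locant set {3} is lower than {5} at the first point of difference.
This places an iodo group at C-3.
The name is 3-iodoheptane.

3-iodoheptane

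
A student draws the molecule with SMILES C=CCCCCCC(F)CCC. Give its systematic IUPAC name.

The longest chain bearing the multiple bond is 11 carbons long (undecane).
There is one C=C double bond, indicated by the ending -ene.
The numbering direction is chosen so that numbering from this end puts the double bond at C-1 rather than C-10.
This places the double bond between C-1 and C-2; a fluoro group at C-8.
The name is 8-fluoroundec-1-ene.

8-fluoroundec-1-ene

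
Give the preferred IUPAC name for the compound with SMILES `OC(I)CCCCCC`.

Counting along the main chain through the –OH group gives 7 carbons: the parent is heptane.
The highest-priority functional group is an alcohol (–OH), so the name ends in -ol.
Choose the numbering such that numbering from this end puts the hydroxyl group at C-1 rather than C-7.
This places the hydroxyl at C-1; an iodo group at C-1.
Putting it together: 1-iodoheptan-1-ol.

1-iodoheptan-1-ol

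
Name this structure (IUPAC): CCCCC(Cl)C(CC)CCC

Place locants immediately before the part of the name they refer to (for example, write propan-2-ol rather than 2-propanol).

The longest continuous carbon chain has 9 atoms, so the parent hydride is nonane.
Number the chain so that the substituent locant set {4,5} is lower than {5,6} at the first point of difference.
That gives a chloro group at C-5; an ethyl group at C-4.
The substituents are ordered alphabetically, ignoring any di-/tri- multipliers.
Putting it together: 5-chloro-4-ethylnonane.

5-chloro-4-ethylnonane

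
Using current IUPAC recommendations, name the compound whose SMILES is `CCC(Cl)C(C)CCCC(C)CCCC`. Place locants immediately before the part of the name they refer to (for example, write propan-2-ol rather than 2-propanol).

The parent chain contains 12 carbons (dodecane).
Number the chain so that the substituent locant set {3,4,8} is lower than {5,9,10} at the first point of difference.
With this numbering: a chloro group at C-3; methyl groups at C-4 and C-8.
Prefixes are listed alphabetically: chloro, methyl.
The name is 3-chloro-4,8-dimethyldodecane.

3-chloro-4,8-dimethyldodecane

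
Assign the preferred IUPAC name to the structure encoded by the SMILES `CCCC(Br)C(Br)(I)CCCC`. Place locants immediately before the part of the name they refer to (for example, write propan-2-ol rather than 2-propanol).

4,5-dibromo-5-iodononane

The parent chain contains 9 carbons (nonane).
Number the chain so that the substituent locant set {4,5,5} is lower than {5,5,6} at the first point of difference.
That gives bromo groups at C-4 and C-5; an iodo group at C-5.
Prefixes are listed alphabetically: bromo, iodo.
Putting it together: 4,5-dibromo-5-iodononane.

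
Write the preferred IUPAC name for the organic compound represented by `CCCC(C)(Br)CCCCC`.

4-bromo-4-methylnonane

The longest carbon chain is 9 atoms: the parent is nonane.
Choose the numbering such that the substituent locant set {4,4} is lower than {6,6} at the first point of difference.
That gives a bromo group at C-4; a methyl group at C-4.
Prefixes are listed alphabetically: bromo, methyl.
Putting it together: 4-bromo-4-methylnonane.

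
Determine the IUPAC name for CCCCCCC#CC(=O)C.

dec-3-yn-2-one

The longest chain bearing the carbonyl and the multiple bond is 10 carbons long (decane).
The highest-priority functional group is a ketone (C=O on an internal carbon), so the name ends in -one.
There is one C≡C triple bond, indicated by the ending -yne.
The numbering direction is chosen so that numbering from this end puts the carbonyl group at C-2 rather than C-9.
That gives the carbonyl at C-2; the triple bond between C-3 and C-4.
Assembling the pieces gives dec-3-yn-2-one.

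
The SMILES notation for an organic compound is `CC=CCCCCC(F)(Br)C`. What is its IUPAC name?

8-bromo-8-fluoronon-2-ene

Counting along the main chain through the multiple bond gives 9 carbons: the parent is nonane.
The chain contains a C=C double bond, so the unsaturation ending is -ene.
The numbering direction is chosen so that numbering from this end puts the double bond at C-2 rather than C-7.
With this numbering: the double bond between C-2 and C-3; a bromo group at C-8; a fluoro group at C-8.
Prefixes are listed alphabetically: bromo, fluoro.
Assembling the pieces gives 8-bromo-8-fluoronon-2-ene.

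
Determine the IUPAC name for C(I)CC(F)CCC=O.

The longest chain bearing the –CHO group is 6 carbons long (hexane).
The highest-priority functional group is an aldehyde (terminal –CHO), so the name ends in -al.
Number the chain so that the aldehyde carbon is C-1 by definition.
This places a fluoro group at C-4; an iodo group at C-6.
Substituent prefixes are cited in alphabetical order (multiplying prefixes like di-/tri- are ignored for ordering).
Assembling the pieces gives 4-fluoro-6-iodohexanal.

4-fluoro-6-iodohexanal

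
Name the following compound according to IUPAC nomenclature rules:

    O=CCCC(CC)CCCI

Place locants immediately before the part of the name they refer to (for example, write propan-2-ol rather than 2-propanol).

4-ethyl-7-iodoheptanal

Counting along the main chain through the –CHO group gives 7 carbons: the parent is heptane.
An aldehyde (terminal –CHO) is the principal characteristic group, giving the suffix -al.
The numbering direction is chosen so that the aldehyde carbon is C-1 by definition.
That gives an ethyl group at C-4; an iodo group at C-7.
Prefixes are listed alphabetically: ethyl, iodo.
Assembling the pieces gives 4-ethyl-7-iodoheptanal.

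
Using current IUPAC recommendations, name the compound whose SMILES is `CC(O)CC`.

The longest chain bearing the –OH group is 4 carbons long (butane).
An alcohol (–OH) is the principal characteristic group, giving the suffix -ol.
Number the chain so that numbering from this end puts the hydroxyl group at C-2 rather than C-3.
That gives the hydroxyl at C-2.
Putting it together: butan-2-ol.

butan-2-ol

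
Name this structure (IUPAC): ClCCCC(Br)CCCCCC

The parent chain contains 10 carbons (decane).
Number the chain so that the substituent locant set {1,4} is lower than {7,10} at the first point of difference.
That gives a bromo group at C-4; a chloro group at C-1.
The substituents are ordered alphabetically, ignoring any di-/tri- multipliers.
Assembling the pieces gives 4-bromo-1-chlorodecane.

4-bromo-1-chlorodecane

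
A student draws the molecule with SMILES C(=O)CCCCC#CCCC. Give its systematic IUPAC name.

dec-6-ynal

Counting along the main chain through the –CHO group and the multiple bond gives 10 carbons: the parent is decane.
An aldehyde (terminal –CHO) is the principal characteristic group, giving the suffix -al.
The chain contains a C≡C triple bond, so the unsaturation ending is -yne.
Number the chain so that the aldehyde carbon is C-1 by definition.
That gives the triple bond between C-6 and C-7.
Putting it together: dec-6-ynal.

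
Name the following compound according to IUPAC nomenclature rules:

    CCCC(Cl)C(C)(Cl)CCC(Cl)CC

The longest carbon chain is 10 atoms: the parent is decane.
Number the chain so that the substituent locant set {3,6,6,7} is lower than {4,5,5,8} at the first point of difference.
With this numbering: chloro groups at C-3 and C-6 and C-7; a methyl group at C-6.
The substituents are ordered alphabetically, ignoring any di-/tri- multipliers.
Putting it together: 3,6,7-trichloro-6-methyldecane.

3,6,7-trichloro-6-methyldecane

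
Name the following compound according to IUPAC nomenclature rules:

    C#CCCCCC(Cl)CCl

7,8-dichlorooct-1-yne

Counting along the main chain through the multiple bond gives 8 carbons: the parent is octane.
The chain contains a C≡C triple bond, so the unsaturation ending is -yne.
The numbering direction is chosen so that numbering from this end puts the triple bond at C-1 rather than C-7.
With this numbering: the triple bond between C-1 and C-2; chloro groups at C-7 and C-8.
Assembling the pieces gives 7,8-dichlorooct-1-yne.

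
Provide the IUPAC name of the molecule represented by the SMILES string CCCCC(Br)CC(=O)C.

Counting along the main chain through the carbonyl gives 8 carbons: the parent is octane.
The highest-priority functional group is a ketone (C=O on an internal carbon), so the name ends in -one.
The numbering direction is chosen so that numbering from this end puts the carbonyl group at C-2 rather than C-7.
This places the carbonyl at C-2; a bromo group at C-4.
The name is 4-bromooctan-2-one.

4-bromooctan-2-one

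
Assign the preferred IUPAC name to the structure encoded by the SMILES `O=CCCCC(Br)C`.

The longest carbon chain that includes the –CHO group has 6 carbons, so the parent hydride is hexane.
The highest-priority functional group is an aldehyde (terminal –CHO), so the name ends in -al.
The numbering direction is chosen so that the aldehyde carbon is C-1 by definition.
This places a bromo group at C-5.
Assembling the pieces gives 5-bromohexanal.

5-bromohexanal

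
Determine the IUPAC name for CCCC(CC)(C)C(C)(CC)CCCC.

The longest continuous carbon chain has 9 atoms, so the parent hydride is nonane.
Choose the numbering such that the substituent locant set {4,4,5,5} is lower than {5,5,6,6} at the first point of difference.
This places ethyl groups at C-4 and C-5; methyl groups at C-4 and C-5.
The substituents are ordered alphabetically, ignoring any di-/tri- multipliers.
The name is 4,5-diethyl-4,5-dimethylnonane.

4,5-diethyl-4,5-dimethylnonane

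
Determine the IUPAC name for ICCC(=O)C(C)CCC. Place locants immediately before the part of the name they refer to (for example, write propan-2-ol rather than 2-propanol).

1-iodo-4-methylheptan-3-one

The longest chain bearing the carbonyl is 7 carbons long (heptane).
A ketone (C=O on an internal carbon) is the principal characteristic group, giving the suffix -one.
Choose the numbering such that numbering from this end puts the carbonyl group at C-3 rather than C-5.
That gives the carbonyl at C-3; an iodo group at C-1; a methyl group at C-4.
Substituent prefixes are cited in alphabetical order (multiplying prefixes like di-/tri- are ignored for ordering).
The name is 1-iodo-4-methylheptan-3-one.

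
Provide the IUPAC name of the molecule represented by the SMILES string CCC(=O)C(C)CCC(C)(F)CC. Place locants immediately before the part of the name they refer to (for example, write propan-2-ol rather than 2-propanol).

The longest chain bearing the carbonyl is 9 carbons long (nonane).
The principal characteristic group is a ketone (C=O on an internal carbon), named with the suffix -one.
The numbering direction is chosen so that numbering from this end puts the carbonyl group at C-3 rather than C-7.
With this numbering: the carbonyl at C-3; a fluoro group at C-7; methyl groups at C-4 and C-7.
Prefixes are listed alphabetically: fluoro, methyl.
Assembling the pieces gives 7-fluoro-4,7-dimethylnonan-3-one.

7-fluoro-4,7-dimethylnonan-3-one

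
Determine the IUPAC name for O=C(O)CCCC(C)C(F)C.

6-fluoro-5-methylheptanoic acid

Counting along the main chain through the –COOH group gives 7 carbons: the parent is heptane.
The principal characteristic group is a carboxylic acid (terminal –COOH), named with the suffix -oic acid.
Number the chain so that the carboxylic acid carbon is C-1 by definition.
This places a fluoro group at C-6; a methyl group at C-5.
The substituents are ordered alphabetically, ignoring any di-/tri- multipliers.
Putting it together: 6-fluoro-5-methylheptanoic acid.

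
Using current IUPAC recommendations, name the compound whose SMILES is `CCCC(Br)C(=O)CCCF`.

5-bromo-1-fluorooctan-4-one

The longest chain bearing the carbonyl is 8 carbons long (octane).
A ketone (C=O on an internal carbon) is the principal characteristic group, giving the suffix -one.
Number the chain so that numbering from this end puts the carbonyl group at C-4 rather than C-5.
With this numbering: the carbonyl at C-4; a bromo group at C-5; a fluoro group at C-1.
Substituent prefixes are cited in alphabetical order (multiplying prefixes like di-/tri- are ignored for ordering).
Assembling the pieces gives 5-bromo-1-fluorooctan-4-one.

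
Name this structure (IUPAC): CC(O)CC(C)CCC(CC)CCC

Counting along the main chain through the –OH group gives 10 carbons: the parent is decane.
An alcohol (–OH) is the principal characteristic group, giving the suffix -ol.
The numbering direction is chosen so that numbering from this end puts the hydroxyl group at C-2 rather than C-9.
This places the hydroxyl at C-2; an ethyl group at C-7; a methyl group at C-4.
Prefixes are listed alphabetically: ethyl, methyl.
Assembling the pieces gives 7-ethyl-4-methyldecan-2-ol.

7-ethyl-4-methyldecan-2-ol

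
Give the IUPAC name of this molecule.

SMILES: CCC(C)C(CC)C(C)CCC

The parent chain contains 8 carbons (octane).
Choose the numbering such that the substituent locant set {3,4,5} is lower than {4,5,6} at the first point of difference.
That gives an ethyl group at C-4; methyl groups at C-3 and C-5.
Substituent prefixes are cited in alphabetical order (multiplying prefixes like di-/tri- are ignored for ordering).
Putting it together: 4-ethyl-3,5-dimethyloctane.

4-ethyl-3,5-dimethyloctane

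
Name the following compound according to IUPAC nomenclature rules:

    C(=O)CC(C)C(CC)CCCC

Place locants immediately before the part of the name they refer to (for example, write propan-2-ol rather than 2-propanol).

The longest carbon chain that includes the –CHO group has 8 carbons, so the parent hydride is octane.
The principal characteristic group is an aldehyde (terminal –CHO), named with the suffix -al.
Choose the numbering such that the aldehyde carbon is C-1 by definition.
This places an ethyl group at C-4; a methyl group at C-3.
Substituent prefixes are cited in alphabetical order (multiplying prefixes like di-/tri- are ignored for ordering).
The name is 4-ethyl-3-methyloctanal.

4-ethyl-3-methyloctanal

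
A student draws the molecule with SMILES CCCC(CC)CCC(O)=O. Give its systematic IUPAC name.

Counting along the main chain through the –COOH group gives 7 carbons: the parent is heptane.
The highest-priority functional group is a carboxylic acid (terminal –COOH), so the name ends in -oic acid.
The numbering direction is chosen so that the carboxylic acid carbon is C-1 by definition.
This places an ethyl group at C-4.
Putting it together: 4-ethylheptanoic acid.

4-ethylheptanoic acid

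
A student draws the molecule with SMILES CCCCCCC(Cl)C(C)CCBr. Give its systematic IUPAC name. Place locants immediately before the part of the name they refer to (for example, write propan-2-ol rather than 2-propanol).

The longest carbon chain is 10 atoms: the parent is decane.
Choose the numbering such that the substituent locant set {1,3,4} is lower than {7,8,10} at the first point of difference.
That gives a bromo group at C-1; a chloro group at C-4; a methyl group at C-3.
Prefixes are listed alphabetically: bromo, chloro, methyl.
Assembling the pieces gives 1-bromo-4-chloro-3-methyldecane.

1-bromo-4-chloro-3-methyldecane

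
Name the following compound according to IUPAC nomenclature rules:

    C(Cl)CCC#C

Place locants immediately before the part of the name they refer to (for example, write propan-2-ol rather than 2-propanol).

The longest carbon chain that includes the multiple bond has 5 carbons, so the parent hydride is pentane.
A C≡C triple bond in the chain gives the infix -yne-.
The numbering direction is chosen so that numbering from this end puts the triple bond at C-1 rather than C-4.
With this numbering: the triple bond between C-1 and C-2; a chloro group at C-5.
Assembling the pieces gives 5-chloropent-1-yne.

5-chloropent-1-yne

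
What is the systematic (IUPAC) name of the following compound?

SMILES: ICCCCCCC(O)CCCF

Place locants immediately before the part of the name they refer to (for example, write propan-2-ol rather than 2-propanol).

1-fluoro-10-iododecan-4-ol

Counting along the main chain through the –OH group gives 10 carbons: the parent is decane.
The highest-priority functional group is an alcohol (–OH), so the name ends in -ol.
Choose the numbering such that numbering from this end puts the hydroxyl group at C-4 rather than C-7.
This places the hydroxyl at C-4; a fluoro group at C-1; an iodo group at C-10.
Prefixes are listed alphabetically: fluoro, iodo.
Putting it together: 1-fluoro-10-iododecan-4-ol.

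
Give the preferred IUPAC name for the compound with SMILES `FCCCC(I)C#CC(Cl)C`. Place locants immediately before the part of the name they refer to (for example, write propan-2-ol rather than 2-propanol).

The longest carbon chain that includes the multiple bond has 8 carbons, so the parent hydride is octane.
There is one C≡C triple bond, indicated by the ending -yne.
The numbering direction is chosen so that numbering from this end puts the triple bond at C-3 rather than C-5.
With this numbering: the triple bond between C-3 and C-4; a chloro group at C-2; a fluoro group at C-8; an iodo group at C-5.
Prefixes are listed alphabetically: chloro, fluoro, iodo.
Assembling the pieces gives 2-chloro-8-fluoro-5-iodooct-3-yne.

2-chloro-8-fluoro-5-iodooct-3-yne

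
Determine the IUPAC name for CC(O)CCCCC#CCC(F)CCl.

The longest chain bearing the –OH group and the multiple bond is 11 carbons long (undecane).
An alcohol (–OH) is the principal characteristic group, giving the suffix -ol.
There is one C≡C triple bond, indicated by the ending -yne.
Choose the numbering such that numbering from this end puts the hydroxyl group at C-2 rather than C-10.
With this numbering: the hydroxyl at C-2; the triple bond between C-7 and C-8; a chloro group at C-11; a fluoro group at C-10.
Substituent prefixes are cited in alphabetical order (multiplying prefixes like di-/tri- are ignored for ordering).
Putting it together: 11-chloro-10-fluoroundec-7-yn-2-ol.

11-chloro-10-fluoroundec-7-yn-2-ol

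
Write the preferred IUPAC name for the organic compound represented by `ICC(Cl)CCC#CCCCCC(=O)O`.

Counting along the main chain through the –COOH group and the multiple bond gives 11 carbons: the parent is undecane.
The principal characteristic group is a carboxylic acid (terminal –COOH), named with the suffix -oic acid.
The chain contains a C≡C triple bond, so the unsaturation ending is -yne.
Choose the numbering such that the carboxylic acid carbon is C-1 by definition.
That gives the triple bond between C-6 and C-7; a chloro group at C-10; an iodo group at C-11.
Substituent prefixes are cited in alphabetical order (multiplying prefixes like di-/tri- are ignored for ordering).
The name is 10-chloro-11-iodoundec-6-ynoic acid.

10-chloro-11-iodoundec-6-ynoic acid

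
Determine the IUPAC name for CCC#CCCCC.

oct-3-yne

The longest carbon chain that includes the multiple bond has 8 carbons, so the parent hydride is octane.
There is one C≡C triple bond, indicated by the ending -yne.
Number the chain so that numbering from this end puts the triple bond at C-3 rather than C-5.
With this numbering: the triple bond between C-3 and C-4.
Assembling the pieces gives oct-3-yne.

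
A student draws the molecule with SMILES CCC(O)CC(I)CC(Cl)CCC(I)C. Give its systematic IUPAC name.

7-chloro-5,10-diiodoundecan-3-ol

The longest carbon chain that includes the –OH group has 11 carbons, so the parent hydride is undecane.
An alcohol (–OH) is the principal characteristic group, giving the suffix -ol.
Number the chain so that numbering from this end puts the hydroxyl group at C-3 rather than C-9.
This places the hydroxyl at C-3; a chloro group at C-7; iodo groups at C-5 and C-10.
Prefixes are listed alphabetically: chloro, iodo.
Assembling the pieces gives 7-chloro-5,10-diiodoundecan-3-ol.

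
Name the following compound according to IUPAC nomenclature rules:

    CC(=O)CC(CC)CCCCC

4-ethylnonan-2-one

The longest carbon chain that includes the carbonyl has 9 carbons, so the parent hydride is nonane.
The principal characteristic group is a ketone (C=O on an internal carbon), named with the suffix -one.
Choose the numbering such that numbering from this end puts the carbonyl group at C-2 rather than C-8.
With this numbering: the carbonyl at C-2; an ethyl group at C-4.
Putting it together: 4-ethylnonan-2-one.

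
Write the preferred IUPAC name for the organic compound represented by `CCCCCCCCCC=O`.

decanal

The longest chain bearing the –CHO group is 10 carbons long (decane).
An aldehyde (terminal –CHO) is the principal characteristic group, giving the suffix -al.
Choose the numbering such that the aldehyde carbon is C-1 by definition.
Assembling the pieces gives decanal.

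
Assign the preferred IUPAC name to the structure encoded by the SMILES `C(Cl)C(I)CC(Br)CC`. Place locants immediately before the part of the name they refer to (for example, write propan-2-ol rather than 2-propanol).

4-bromo-1-chloro-2-iodohexane

The parent chain contains 6 carbons (hexane).
Choose the numbering such that the substituent locant set {1,2,4} is lower than {3,5,6} at the first point of difference.
That gives a bromo group at C-4; a chloro group at C-1; an iodo group at C-2.
Substituent prefixes are cited in alphabetical order (multiplying prefixes like di-/tri- are ignored for ordering).
The name is 4-bromo-1-chloro-2-iodohexane.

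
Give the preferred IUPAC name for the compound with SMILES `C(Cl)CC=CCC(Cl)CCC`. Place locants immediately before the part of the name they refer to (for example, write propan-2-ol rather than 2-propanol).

1,6-dichloronon-3-ene

Counting along the main chain through the multiple bond gives 9 carbons: the parent is nonane.
The chain contains a C=C double bond, so the unsaturation ending is -ene.
Choose the numbering such that numbering from this end puts the double bond at C-3 rather than C-6.
With this numbering: the double bond between C-3 and C-4; chloro groups at C-1 and C-6.
Putting it together: 1,6-dichloronon-3-ene.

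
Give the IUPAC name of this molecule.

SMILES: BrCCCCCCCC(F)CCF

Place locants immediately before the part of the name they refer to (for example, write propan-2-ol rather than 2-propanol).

10-bromo-1,3-difluorodecane

The longest continuous carbon chain has 10 atoms, so the parent hydride is decane.
Choose the numbering such that the substituent locant set {1,3,10} is lower than {1,8,10} at the first point of difference.
With this numbering: a bromo group at C-10; fluoro groups at C-1 and C-3.
Prefixes are listed alphabetically: bromo, fluoro.
Putting it together: 10-bromo-1,3-difluorodecane.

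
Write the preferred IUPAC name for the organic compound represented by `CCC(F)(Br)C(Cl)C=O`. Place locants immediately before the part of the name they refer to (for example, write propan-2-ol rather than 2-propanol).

3-bromo-2-chloro-3-fluoropentanal

Counting along the main chain through the –CHO group gives 5 carbons: the parent is pentane.
The highest-priority functional group is an aldehyde (terminal –CHO), so the name ends in -al.
The numbering direction is chosen so that the aldehyde carbon is C-1 by definition.
This places a bromo group at C-3; a chloro group at C-2; a fluoro group at C-3.
Prefixes are listed alphabetically: bromo, chloro, fluoro.
The name is 3-bromo-2-chloro-3-fluoropentanal.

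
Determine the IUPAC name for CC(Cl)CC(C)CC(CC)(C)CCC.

2-chloro-6-ethyl-4,6-dimethylnonane

The longest carbon chain is 9 atoms: the parent is nonane.
Number the chain so that the substituent locant set {2,4,6,6} is lower than {4,4,6,8} at the first point of difference.
With this numbering: a chloro group at C-2; an ethyl group at C-6; methyl groups at C-4 and C-6.
The substituents are ordered alphabetically, ignoring any di-/tri- multipliers.
Putting it together: 2-chloro-6-ethyl-4,6-dimethylnonane.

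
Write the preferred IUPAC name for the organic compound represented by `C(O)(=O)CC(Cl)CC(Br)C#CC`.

5-bromo-3-chlorooct-6-ynoic acid

The longest carbon chain that includes the –COOH group and the multiple bond has 8 carbons, so the parent hydride is octane.
The principal characteristic group is a carboxylic acid (terminal –COOH), named with the suffix -oic acid.
The chain contains a C≡C triple bond, so the unsaturation ending is -yne.
The numbering direction is chosen so that the carboxylic acid carbon is C-1 by definition.
That gives the triple bond between C-6 and C-7; a bromo group at C-5; a chloro group at C-3.
Substituent prefixes are cited in alphabetical order (multiplying prefixes like di-/tri- are ignored for ordering).
Assembling the pieces gives 5-bromo-3-chlorooct-6-ynoic acid.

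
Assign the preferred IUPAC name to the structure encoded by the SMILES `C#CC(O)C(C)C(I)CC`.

Counting along the main chain through the –OH group and the multiple bond gives 7 carbons: the parent is heptane.
The highest-priority functional group is an alcohol (–OH), so the name ends in -ol.
There is one C≡C triple bond, indicated by the ending -yne.
Number the chain so that numbering from this end puts the hydroxyl group at C-3 rather than C-5.
This places the hydroxyl at C-3; the triple bond between C-1 and C-2; an iodo group at C-5; a methyl group at C-4.
The substituents are ordered alphabetically, ignoring any di-/tri- multipliers.
Putting it together: 5-iodo-4-methylhept-1-yn-3-ol.

5-iodo-4-methylhept-1-yn-3-ol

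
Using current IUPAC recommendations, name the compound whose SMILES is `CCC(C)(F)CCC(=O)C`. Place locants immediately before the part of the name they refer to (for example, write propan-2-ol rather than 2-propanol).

Counting along the main chain through the carbonyl gives 7 carbons: the parent is heptane.
The principal characteristic group is a ketone (C=O on an internal carbon), named with the suffix -one.
Number the chain so that numbering from this end puts the carbonyl group at C-2 rather than C-6.
This places the carbonyl at C-2; a fluoro group at C-5; a methyl group at C-5.
The substituents are ordered alphabetically, ignoring any di-/tri- multipliers.
Putting it together: 5-fluoro-5-methylheptan-2-one.

5-fluoro-5-methylheptan-2-one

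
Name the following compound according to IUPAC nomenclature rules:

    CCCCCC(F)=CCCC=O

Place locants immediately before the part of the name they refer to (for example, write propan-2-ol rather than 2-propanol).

5-fluorodec-4-enal

The longest carbon chain that includes the –CHO group and the multiple bond has 10 carbons, so the parent hydride is decane.
The highest-priority functional group is an aldehyde (terminal –CHO), so the name ends in -al.
There is one C=C double bond, indicated by the ending -ene.
Number the chain so that the aldehyde carbon is C-1 by definition.
This places the double bond between C-4 and C-5; a fluoro group at C-5.
The name is 5-fluorodec-4-enal.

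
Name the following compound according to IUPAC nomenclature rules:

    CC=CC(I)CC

4-iodohex-2-ene

Counting along the main chain through the multiple bond gives 6 carbons: the parent is hexane.
A C=C double bond in the chain gives the infix -ene-.
Choose the numbering such that numbering from this end puts the double bond at C-2 rather than C-4.
With this numbering: the double bond between C-2 and C-3; an iodo group at C-4.
Assembling the pieces gives 4-iodohex-2-ene.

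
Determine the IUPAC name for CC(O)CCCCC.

Counting along the main chain through the –OH group gives 7 carbons: the parent is heptane.
An alcohol (–OH) is the principal characteristic group, giving the suffix -ol.
Choose the numbering such that numbering from this end puts the hydroxyl group at C-2 rather than C-6.
This places the hydroxyl at C-2.
Assembling the pieces gives heptan-2-ol.

heptan-2-ol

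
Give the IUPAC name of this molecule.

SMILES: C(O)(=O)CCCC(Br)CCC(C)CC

5-bromo-8-methyldecanoic acid

Counting along the main chain through the –COOH group gives 10 carbons: the parent is decane.
The highest-priority functional group is a carboxylic acid (terminal –COOH), so the name ends in -oic acid.
Number the chain so that the carboxylic acid carbon is C-1 by definition.
With this numbering: a bromo group at C-5; a methyl group at C-8.
Prefixes are listed alphabetically: bromo, methyl.
The name is 5-bromo-8-methyldecanoic acid.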